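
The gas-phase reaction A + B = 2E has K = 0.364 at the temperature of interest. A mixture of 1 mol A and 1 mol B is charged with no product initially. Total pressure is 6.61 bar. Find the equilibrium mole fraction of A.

Take 1 mol A as basis and let X be its fractional conversion, so ξ = X.
Mole table: n_A = 1 − X; n_B = 1 − X; n_E = 2X.
n_T stays at 2 (no change in mole number).
y_i = n_i/n_T, p_i = y_i·P. K = p_E^2 / (p_A p_B).
Substituting and setting equal to 0.364 gives a polynomial in X; the root in (0,1) is X = 0.232.
Then n_A = 0.768, n_T = 2, so y_A = 0.384.

y_A = 0.384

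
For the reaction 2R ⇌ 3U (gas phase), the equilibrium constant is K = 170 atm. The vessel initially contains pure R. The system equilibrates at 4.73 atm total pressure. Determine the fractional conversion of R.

X = 0.811

Let X = conversion of R (basis 1 mol R); extent of reaction ξ = 0.5X.
Moles: n_R = 1 − X; n_U = 1.5X.
Summing: n_T = 1 + 0.5X.
Mole fractions y_i = n_i/n_T; K = p_U^3 / (p_R^2) with p_i = y_i·P.
Equating to 170 atm and solving on 0 < X < 1: X = 0.811.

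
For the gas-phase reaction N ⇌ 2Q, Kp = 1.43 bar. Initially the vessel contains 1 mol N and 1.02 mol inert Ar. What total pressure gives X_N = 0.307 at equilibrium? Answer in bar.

Basis: 1 mol N initially; let X = conversion of N. Extent ξ = X.
Species balance: n_N = 1 − X; n_Q = 2X; n_I = 1.02 (inert).
Summing: n_T = 2.02 + X.
Kp = p_Q^2 / (p_N) with p_i = (n_i/n_T)·P.
At X = 0.307: the mole-fraction product g(X) = Π y_i^ν_i = 0.2338. Since Kp = g(X)·P^{1}, P = (Kp/g)^(1/1) = (1.43/0.2338)^(1/1) = 6.12 bar.

P = 6.12 bar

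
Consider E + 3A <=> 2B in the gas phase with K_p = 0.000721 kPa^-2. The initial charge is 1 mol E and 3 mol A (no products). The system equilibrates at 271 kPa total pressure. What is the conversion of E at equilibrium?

X = 0.691

Basis: 1 mol E initially; let X = conversion of E. Extent ξ = X.
Species balance: n_E = 1 − X; n_A = 3 − 3X; n_B = 2X.
Total moles n_T = 4 − 2X.
With p_i = (n_i/n_T)P, K_p = p_B^2 / (p_E p_A^3).
This yields a degree-4 equation in X; solving on (0,1), X = 0.691.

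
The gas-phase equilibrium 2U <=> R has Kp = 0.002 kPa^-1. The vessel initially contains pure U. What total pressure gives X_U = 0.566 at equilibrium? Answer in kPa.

P = 539 kPa

Take 1 mol U as basis and let X be its fractional conversion, so ξ = 0.5X.
Species balance: n_U = 1 − X; n_R = 0.5X.
Total moles n_T = 1 − 0.5X.
Kp = p_R / (p_U^2) with p_i = (n_i/n_T)·P.
At X = 0.566: the mole-fraction product g(X) = Π y_i^ν_i = 1.077. Since Kp = g(X)·P^{-1}, P = (g/Kp)^(1/1) = (1.077/0.002)^(1/1) = 539 kPa.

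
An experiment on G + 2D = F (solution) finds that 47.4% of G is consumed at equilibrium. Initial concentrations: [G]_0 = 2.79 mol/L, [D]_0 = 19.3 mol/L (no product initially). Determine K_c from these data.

Let X = conversion of G.
Concentrations: [G] = 2.79 − 2.79X; [D] = 19.3 − 5.58X; [F] = 2.79X.
At X = 0.474: [G] = 1.47, [D] = 16.7, [F] = 1.32.
K_c = [F] / ([G] [D]^2) = 0.00325 (mol/L)^-2.

K_c = 0.00325 (mol/L)^-2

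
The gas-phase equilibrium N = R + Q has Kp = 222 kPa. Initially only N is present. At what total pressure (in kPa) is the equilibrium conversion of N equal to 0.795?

P = 129 kPa

Basis: 1 mol N initially; let X = conversion of N. Extent ξ = X.
At extent ξ: n_N = 1 − X; n_R = X; n_Q = X.
Total moles n_T = 1 + X.
Kp = p_R p_Q / (p_N) with p_i = (n_i/n_T)·P.
At X = 0.795: the mole-fraction product g(X) = Π y_i^ν_i = 1.718. Since Kp = g(X)·P^{1}, P = (Kp/g)^(1/1) = (222/1.718)^(1/1) = 129 kPa.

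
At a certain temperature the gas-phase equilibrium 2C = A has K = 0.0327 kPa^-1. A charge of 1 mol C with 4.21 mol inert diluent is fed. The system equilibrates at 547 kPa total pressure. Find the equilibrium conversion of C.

X = 0.693

Let X = conversion of C (basis 1 mol C); extent of reaction ξ = 0.5X.
Mole table: n_C = 1 − X; n_A = 0.5X; n_I = 4.21 (inert).
Total moles n_T = 5.21 − 0.5X.
y_i = n_i/n_T, p_i = y_i·P. K = p_A / (p_C^2).
Setting this equal to 0.0327 kPa^-1 and taking the physical root (0 < X < 1) gives X = 0.693.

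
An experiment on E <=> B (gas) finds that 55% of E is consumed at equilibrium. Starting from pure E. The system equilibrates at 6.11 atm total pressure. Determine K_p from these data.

K_p = 1.22

Let X = conversion of E (basis 1 mol E); extent of reaction ξ = X.
Mole table: n_E = 1 − X; n_B = X.
n_T stays at 1 (no change in mole number).
At X = 0.55: n_E = 0.45, n_B = 0.55, n_T = 1.
p_i = (n_i/n_T)·P. K_p = p_B / (p_E) = 1.22.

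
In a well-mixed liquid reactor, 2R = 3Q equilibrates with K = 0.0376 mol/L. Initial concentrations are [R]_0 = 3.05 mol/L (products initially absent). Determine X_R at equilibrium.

X = 0.139

Let X = conversion of R; extent ξ = 3.05X/2 mol/L.
Concentrations: [R] = 3.05 − 3.05X; [Q] = 4.57X.
K = [Q]^3 / ([R]^2).
Setting equal to 0.0376 and solving for X on (0,1) gives X = 0.139.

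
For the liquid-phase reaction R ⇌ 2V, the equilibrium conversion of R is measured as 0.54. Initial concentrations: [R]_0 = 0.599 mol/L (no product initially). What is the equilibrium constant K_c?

K_c = 1.52 mol/L

Let X = conversion of R.
Concentrations: [R] = 0.599 − 0.599X; [V] = 1.2X.
At X = 0.54: [R] = 0.276, [V] = 0.647.
K_c = [V]^2 / ([R]) = 1.52 mol/L.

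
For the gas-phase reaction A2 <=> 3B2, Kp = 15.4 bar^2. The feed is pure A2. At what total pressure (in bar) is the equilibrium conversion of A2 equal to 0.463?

Take 1 mol A2 as basis and let X be its fractional conversion, so ξ = X.
Species balance: n_A2 = 1 − X; n_B2 = 3X.
n_T = Σnᵢ = 1 + 2X.
Kp = p_B2^3 / (p_A2) with p_i = (n_i/n_T)·P.
At X = 0.463: the mole-fraction product g(X) = Π y_i^ν_i = 1.345. Since Kp = g(X)·P^{2}, P = (Kp/g)^(1/2) = (15.4/1.345)^(1/2) = 3.38 bar.

P = 3.38 bar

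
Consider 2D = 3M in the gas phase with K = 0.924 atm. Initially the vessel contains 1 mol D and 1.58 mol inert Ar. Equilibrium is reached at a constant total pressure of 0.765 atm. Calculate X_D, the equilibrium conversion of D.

Let X = conversion of D (basis 1 mol D); extent of reaction ξ = 0.5X.
Species balance: n_D = 1 − X; n_M = 1.5X; n_I = 1.58 (inert).
Summing: n_T = 2.58 + 0.5X.
y_i = n_i/n_T, p_i = y_i·P. K = p_M^3 / (p_D^2).
This yields a degree-3 equation in X; solving on (0,1), X = 0.572.

X = 0.572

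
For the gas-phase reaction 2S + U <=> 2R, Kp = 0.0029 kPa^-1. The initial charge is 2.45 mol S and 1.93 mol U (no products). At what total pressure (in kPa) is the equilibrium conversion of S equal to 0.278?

Basis: 2.45 mol S initially; let X = conversion of S. Extent ξ = 1.23X.
At extent ξ: n_S = 2.45 − 2.45X; n_U = 1.93 − 1.23X; n_R = 2.45X.
Total moles n_T = 4.38 − 1.23X.
Kp = p_R^2 / (p_S^2 p_U) with p_i = (n_i/n_T)·P.
At X = 0.278: the mole-fraction product g(X) = Π y_i^ν_i = 0.3768. Since Kp = g(X)·P^{-1}, P = (g/Kp)^(1/1) = (0.3768/0.0029)^(1/1) = 130 kPa.

P = 130 kPa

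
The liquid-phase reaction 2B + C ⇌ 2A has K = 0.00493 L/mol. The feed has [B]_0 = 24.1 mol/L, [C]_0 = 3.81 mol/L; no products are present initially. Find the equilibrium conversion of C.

Let X = conversion of C; extent ξ = 3.81·X mol/L.
Concentrations: [B] = 24.1 − 7.62X; [C] = 3.81 − 3.81X; [A] = 7.62X.
K = [A]^2 / ([B]^2 [C]).
Setting equal to 0.00493 and solving for X on (0,1) gives X = 0.321.

X = 0.321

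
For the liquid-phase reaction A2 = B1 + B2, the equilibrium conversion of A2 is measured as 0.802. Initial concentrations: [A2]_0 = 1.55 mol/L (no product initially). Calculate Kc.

Let X = conversion of A2.
Concentrations: [A2] = 1.55 − 1.55X; [B1] = 1.55X; [B2] = 1.55X.
At X = 0.802: [A2] = 0.307, [B1] = 1.24, [B2] = 1.24.
Kc = [B1] [B2] / ([A2]) = 5.04 mol/L.

Kc = 5.04 mol/L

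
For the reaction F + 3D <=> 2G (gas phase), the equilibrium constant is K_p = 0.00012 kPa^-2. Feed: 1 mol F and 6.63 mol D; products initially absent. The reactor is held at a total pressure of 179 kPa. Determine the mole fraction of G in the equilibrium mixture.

Let X = conversion of F (basis 1 mol F); extent of reaction ξ = X.
At extent ξ: n_F = 1 − X; n_D = 6.63 − 3X; n_G = 2X.
Summing: n_T = 7.63 − 2X.
With p_i = (n_i/n_T)P, K_p = p_G^2 / (p_F p_D^3).
Equating to 0.00012 kPa^-2 and solving on 0 < X < 1: X = 0.744.
Then n_G = 1.49, n_T = 6.14, so y_G = 0.242.

y_G = 0.242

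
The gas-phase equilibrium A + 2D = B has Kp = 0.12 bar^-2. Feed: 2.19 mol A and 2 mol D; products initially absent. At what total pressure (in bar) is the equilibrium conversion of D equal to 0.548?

P = 5.71 bar

Let X = conversion of D (basis 2 mol D); extent of reaction ξ = X.
At extent ξ: n_A = 2.19 − X; n_D = 2 − 2X; n_B = X.
n_T = Σnᵢ = 4.19 − 2X.
Kp = p_B / (p_A p_D^2) with p_i = (n_i/n_T)·P.
At X = 0.548: the mole-fraction product g(X) = Π y_i^ν_i = 3.909. Since Kp = g(X)·P^{-2}, P = (g/Kp)^(1/2) = (3.909/0.12)^(1/2) = 5.71 bar.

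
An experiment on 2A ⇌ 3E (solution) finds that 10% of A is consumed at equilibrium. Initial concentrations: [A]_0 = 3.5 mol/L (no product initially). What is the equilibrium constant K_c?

K_c = 0.0146 mol/L

Let X = conversion of A.
Concentrations: [A] = 3.5 − 3.5X; [E] = 5.25X.
At X = 0.1: [A] = 3.15, [E] = 0.525.
K_c = [E]^3 / ([A]^2) = 0.0146 mol/L.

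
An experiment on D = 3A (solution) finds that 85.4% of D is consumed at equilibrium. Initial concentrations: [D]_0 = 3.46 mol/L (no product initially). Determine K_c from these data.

K_c = 1.38e+03 (mol/L)^2

Let X = conversion of D.
Concentrations: [D] = 3.46 − 3.46X; [A] = 10.4X.
At X = 0.854: [D] = 0.505, [A] = 8.86.
K_c = [A]^3 / ([D]) = 1.38e+03 (mol/L)^2.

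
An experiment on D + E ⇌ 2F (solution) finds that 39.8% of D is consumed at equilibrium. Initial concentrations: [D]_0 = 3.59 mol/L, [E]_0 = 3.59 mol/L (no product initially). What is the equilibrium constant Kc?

Kc = 1.75

Let X = conversion of D.
Concentrations: [D] = 3.59 − 3.59X; [E] = 3.59 − 3.59X; [F] = 7.18X.
At X = 0.398: [D] = 2.16, [E] = 2.16, [F] = 2.86.
Kc = [F]^2 / ([D] [E]) = 1.75.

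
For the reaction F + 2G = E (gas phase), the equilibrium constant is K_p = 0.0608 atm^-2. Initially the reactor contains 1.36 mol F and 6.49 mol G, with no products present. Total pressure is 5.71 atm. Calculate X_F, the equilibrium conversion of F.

X = 0.550

Basis: 1.36 mol F initially; let X = conversion of F. Extent ξ = 1.36X.
Species balance: n_F = 1.36 − 1.36X; n_G = 6.49 − 2.72X; n_E = 1.36X.
n_T = Σnᵢ = 7.85 − 2.72X.
With p_i = (n_i/n_T)P, K_p = p_E / (p_F p_G^2).
Equating to 0.0608 atm^-2 and solving on 0 < X < 1: X = 0.550.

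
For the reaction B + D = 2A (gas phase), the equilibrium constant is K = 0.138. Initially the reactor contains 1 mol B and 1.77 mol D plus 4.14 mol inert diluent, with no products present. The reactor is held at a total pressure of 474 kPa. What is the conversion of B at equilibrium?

Take 1 mol B as basis and let X be its fractional conversion, so ξ = X.
Species balance: n_B = 1 − X; n_D = 1.77 − X; n_A = 2X; n_I = 4.14 (inert).
Total moles n_T = 6.91 (Δν = 0, constant).
Mole fractions y_i = n_i/n_T; K = p_A^2 / (p_B p_D) with p_i = y_i·P.
Setting this equal to 0.138 and taking the physical root (0 < X < 1) gives X = 0.207.

X = 0.207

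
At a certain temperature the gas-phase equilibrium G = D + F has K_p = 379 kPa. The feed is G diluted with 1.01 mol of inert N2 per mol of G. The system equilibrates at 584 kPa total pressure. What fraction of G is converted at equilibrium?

X = 0.713

Let X = conversion of G (basis 1 mol G); extent of reaction ξ = X.
Moles: n_G = 1 − X; n_D = X; n_F = X; n_I = 1.01 (inert).
n_T = Σnᵢ = 2.01 + X.
With p_i = (n_i/n_T)P, K_p = p_D p_F / (p_G).
Equating to 379 kPa and solving on 0 < X < 1: X = 0.713.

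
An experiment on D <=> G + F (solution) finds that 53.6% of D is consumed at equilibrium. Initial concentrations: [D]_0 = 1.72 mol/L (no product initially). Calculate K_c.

Let X = conversion of D.
Concentrations: [D] = 1.72 − 1.72X; [G] = 1.72X; [F] = 1.72X.
At X = 0.536: [D] = 0.798, [G] = 0.922, [F] = 0.922.
K_c = [G] [F] / ([D]) = 1.06 mol/L.

K_c = 1.06 mol/L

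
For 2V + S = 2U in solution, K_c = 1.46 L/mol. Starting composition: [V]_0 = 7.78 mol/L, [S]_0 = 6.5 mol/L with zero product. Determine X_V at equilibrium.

X = 0.701

Let X = conversion of V; extent ξ = 7.78X/2 mol/L.
Concentrations: [V] = 7.78 − 7.78X; [S] = 6.5 − 3.89X; [U] = 7.78X.
K_c = [U]^2 / ([V]^2 [S]).
Setting equal to 1.46 and solving for X on (0,1) gives X = 0.701.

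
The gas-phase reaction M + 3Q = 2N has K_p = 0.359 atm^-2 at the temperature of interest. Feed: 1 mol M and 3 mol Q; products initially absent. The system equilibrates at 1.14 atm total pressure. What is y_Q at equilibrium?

y_Q = 0.632

Take 1 mol M as basis and let X be its fractional conversion, so ξ = X.
Mole table: n_M = 1 − X; n_Q = 3 − 3X; n_N = 2X.
Summing: n_T = 4 − 2X.
Mole fractions y_i = n_i/n_T; K_p = p_N^2 / (p_M p_Q^3) with p_i = y_i·P.
Equating to 0.359 atm^-2 and solving on 0 < X < 1: X = 0.272.
Then n_Q = 2.18, n_T = 3.46, so y_Q = 0.632.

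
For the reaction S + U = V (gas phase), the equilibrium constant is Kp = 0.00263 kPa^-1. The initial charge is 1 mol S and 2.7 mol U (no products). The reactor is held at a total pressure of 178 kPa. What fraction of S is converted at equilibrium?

X = 0.250

Take 1 mol S as basis and let X be its fractional conversion, so ξ = X.
Moles: n_S = 1 − X; n_U = 2.7 − X; n_V = X.
Total moles n_T = 3.7 − X.
Mole fractions y_i = n_i/n_T; Kp = p_V / (p_S p_U) with p_i = y_i·P.
Equating to 0.00263 kPa^-1 and solving on 0 < X < 1: X = 0.250.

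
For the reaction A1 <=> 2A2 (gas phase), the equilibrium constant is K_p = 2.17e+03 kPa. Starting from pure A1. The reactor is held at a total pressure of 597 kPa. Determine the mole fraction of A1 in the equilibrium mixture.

y_A1 = 0.183

Let X = conversion of A1 (basis 1 mol A1); extent of reaction ξ = X.
Species balance: n_A1 = 1 − X; n_A2 = 2X.
Summing: n_T = 1 + X.
With p_i = (n_i/n_T)P, K_p = p_A2^2 / (p_A1).
Equating to 2.17e+03 kPa and solving on 0 < X < 1: X = 0.690.
Then n_A1 = 0.31, n_T = 1.69, so y_A1 = 0.183.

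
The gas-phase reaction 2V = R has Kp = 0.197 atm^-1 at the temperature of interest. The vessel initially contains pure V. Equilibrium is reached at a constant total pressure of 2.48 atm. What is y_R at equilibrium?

Basis: 1 mol V initially; let X = conversion of V. Extent ξ = 0.5X.
Moles: n_V = 1 − X; n_R = 0.5X.
n_T = Σnᵢ = 1 − 0.5X.
With p_i = (n_i/n_T)P, Kp = p_R / (p_V^2).
Substituting and setting equal to 0.197 atm^-1 gives a polynomial in X; the root in (0,1) is X = 0.418.
Then n_R = 0.209, n_T = 0.791, so y_R = 0.264.

y_R = 0.264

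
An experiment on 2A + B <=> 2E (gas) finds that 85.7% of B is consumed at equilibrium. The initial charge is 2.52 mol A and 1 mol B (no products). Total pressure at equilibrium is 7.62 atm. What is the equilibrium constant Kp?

Basis: 1 mol B initially; let X = conversion of B. Extent ξ = X.
At extent ξ: n_A = 2.52 − 2X; n_B = 1 − X; n_E = 2X.
Total moles n_T = 3.52 − X.
At X = 0.857: n_A = 0.806, n_B = 0.143, n_E = 1.71, n_T = 2.66.
p_i = (n_i/n_T)·P. Kp = p_E^2 / (p_A^2 p_B) = 11.1 atm^-1.

Kp = 11.1 atm^-1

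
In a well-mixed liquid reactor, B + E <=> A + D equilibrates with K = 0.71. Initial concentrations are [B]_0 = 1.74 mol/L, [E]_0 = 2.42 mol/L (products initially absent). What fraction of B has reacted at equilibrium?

X = 0.533

Let X = conversion of B; extent ξ = 1.74·X mol/L.
Concentrations: [B] = 1.74 − 1.74X; [E] = 2.42 − 1.74X; [A] = 1.74X; [D] = 1.74X.
K = [A] [D] / ([B] [E]).
Setting equal to 0.71 and solving for X on (0,1) gives X = 0.533.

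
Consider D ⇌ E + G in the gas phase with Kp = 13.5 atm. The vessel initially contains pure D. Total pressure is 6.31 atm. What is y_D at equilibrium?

y_D = 0.096

Basis: 1 mol D initially; let X = conversion of D. Extent ξ = X.
At extent ξ: n_D = 1 − X; n_E = X; n_G = X.
n_T = Σnᵢ = 1 + X.
y_i = n_i/n_T, p_i = y_i·P. Kp = p_E p_G / (p_D).
Equating to 13.5 atm and solving on 0 < X < 1: X = 0.826.
Then n_D = 0.174, n_T = 1.83, so y_D = 0.096.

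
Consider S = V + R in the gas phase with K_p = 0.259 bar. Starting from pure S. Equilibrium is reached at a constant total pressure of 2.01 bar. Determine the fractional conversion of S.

Basis: 1 mol S initially; let X = conversion of S. Extent ξ = X.
At extent ξ: n_S = 1 − X; n_V = X; n_R = X.
Total moles n_T = 1 + X.
With p_i = (n_i/n_T)P, K_p = p_V p_R / (p_S).
Substituting and setting equal to 0.259 bar gives a polynomial in X; the root in (0,1) is X = 0.338.

X = 0.338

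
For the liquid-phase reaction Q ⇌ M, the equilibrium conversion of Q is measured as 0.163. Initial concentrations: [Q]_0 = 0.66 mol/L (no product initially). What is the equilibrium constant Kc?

Let X = conversion of Q.
Concentrations: [Q] = 0.66 − 0.66X; [M] = 0.66X.
At X = 0.163: [Q] = 0.552, [M] = 0.108.
Kc = [M] / ([Q]) = 0.195.

Kc = 0.195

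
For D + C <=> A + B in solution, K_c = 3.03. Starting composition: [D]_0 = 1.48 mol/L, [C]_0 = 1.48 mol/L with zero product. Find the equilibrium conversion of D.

X = 0.635

Let X = conversion of D; extent ξ = 1.48·X mol/L.
Concentrations: [D] = 1.48 − 1.48X; [C] = 1.48 − 1.48X; [A] = 1.48X; [B] = 1.48X.
K_c = [A] [B] / ([D] [C]).
Solving K_c = 3.03 for X ∈ (0,1): X = 0.635.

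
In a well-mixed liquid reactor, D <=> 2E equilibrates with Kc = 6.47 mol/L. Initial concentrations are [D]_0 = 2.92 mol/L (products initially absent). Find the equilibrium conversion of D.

Let X = conversion of D; extent ξ = 2.92·X mol/L.
Concentrations: [D] = 2.92 − 2.92X; [E] = 5.84X.
Kc = [E]^2 / ([D]).
Solving Kc = 6.47 for X ∈ (0,1): X = 0.517.

X = 0.517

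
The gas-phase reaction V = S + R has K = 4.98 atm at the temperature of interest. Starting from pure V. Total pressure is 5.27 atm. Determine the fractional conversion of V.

X = 0.697

Take 1 mol V as basis and let X be its fractional conversion, so ξ = X.
Moles: n_V = 1 − X; n_S = X; n_R = X.
Total moles n_T = 1 + X.
With p_i = (n_i/n_T)P, K = p_S p_R / (p_V).
Setting this equal to 4.98 atm and taking the physical root (0 < X < 1) gives X = 0.697.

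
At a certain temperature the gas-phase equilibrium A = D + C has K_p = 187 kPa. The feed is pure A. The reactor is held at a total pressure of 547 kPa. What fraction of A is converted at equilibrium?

Basis: 1 mol A initially; let X = conversion of A. Extent ξ = X.
At extent ξ: n_A = 1 − X; n_D = X; n_C = X.
Total moles n_T = 1 + X.
With p_i = (n_i/n_T)P, K_p = p_D p_C / (p_A).
Setting this equal to 187 kPa and taking the physical root (0 < X < 1) gives X = 0.505.

X = 0.505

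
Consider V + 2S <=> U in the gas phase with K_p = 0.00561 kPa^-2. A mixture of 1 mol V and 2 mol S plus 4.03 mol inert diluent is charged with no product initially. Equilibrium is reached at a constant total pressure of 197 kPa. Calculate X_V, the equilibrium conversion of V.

X = 0.705

Let X = conversion of V (basis 1 mol V); extent of reaction ξ = X.
Mole table: n_V = 1 − X; n_S = 2 − 2X; n_U = X; n_I = 4.03 (inert).
Total moles n_T = 7.03 − 2X.
Mole fractions y_i = n_i/n_T; K_p = p_U / (p_V p_S^2) with p_i = y_i·P.
Equating to 0.00561 kPa^-2 and solving on 0 < X < 1: X = 0.705.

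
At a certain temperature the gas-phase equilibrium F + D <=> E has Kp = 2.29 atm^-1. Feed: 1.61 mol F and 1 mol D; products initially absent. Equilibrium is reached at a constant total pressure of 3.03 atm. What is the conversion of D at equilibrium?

X = 0.761

Basis: 1 mol D initially; let X = conversion of D. Extent ξ = X.
Mole table: n_F = 1.61 − X; n_D = 1 − X; n_E = X.
Total moles n_T = 2.61 − X.
y_i = n_i/n_T, p_i = y_i·P. Kp = p_E / (p_F p_D).
Setting this equal to 2.29 atm^-1 and taking the physical root (0 < X < 1) gives X = 0.761.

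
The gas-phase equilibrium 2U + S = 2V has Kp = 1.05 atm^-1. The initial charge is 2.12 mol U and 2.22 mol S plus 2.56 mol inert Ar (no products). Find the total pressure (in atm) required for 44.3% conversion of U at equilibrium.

Take 2.12 mol U as basis and let X be its fractional conversion, so ξ = 1.06X.
Mole table: n_U = 2.12 − 2.12X; n_S = 2.22 − 1.06X; n_V = 2.12X; n_I = 2.56 (inert).
Total moles n_T = 6.9 − 1.06X.
Kp = p_V^2 / (p_U^2 p_S) with p_i = (n_i/n_T)·P.
At X = 0.443: the mole-fraction product g(X) = Π y_i^ν_i = 2.324. Since Kp = g(X)·P^{-1}, P = (g/Kp)^(1/1) = (2.324/1.05)^(1/1) = 2.21 atm.

P = 2.21 atm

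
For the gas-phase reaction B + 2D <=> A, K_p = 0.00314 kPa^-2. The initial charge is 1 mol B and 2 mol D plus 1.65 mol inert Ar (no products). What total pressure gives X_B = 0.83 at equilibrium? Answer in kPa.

P = 347 kPa

Take 1 mol B as basis and let X be its fractional conversion, so ξ = X.
At extent ξ: n_B = 1 − X; n_D = 2 − 2X; n_A = X; n_I = 1.65 (inert).
Total moles n_T = 4.65 − 2X.
K_p = p_A / (p_B p_D^2) with p_i = (n_i/n_T)·P.
At X = 0.83: the mole-fraction product g(X) = Π y_i^ν_i = 377.6. Since K_p = g(X)·P^{-2}, P = (g/K_p)^(1/2) = (377.6/0.00314)^(1/2) = 347 kPa.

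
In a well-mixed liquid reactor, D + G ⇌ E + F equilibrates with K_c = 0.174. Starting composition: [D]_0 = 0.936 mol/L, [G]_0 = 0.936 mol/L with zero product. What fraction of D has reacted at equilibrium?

X = 0.294

Let X = conversion of D; extent ξ = 0.936·X mol/L.
Concentrations: [D] = 0.936 − 0.936X; [G] = 0.936 − 0.936X; [E] = 0.936X; [F] = 0.936X.
K_c = [E] [F] / ([D] [G]).
Solving K_c = 0.174 for X ∈ (0,1): X = 0.294.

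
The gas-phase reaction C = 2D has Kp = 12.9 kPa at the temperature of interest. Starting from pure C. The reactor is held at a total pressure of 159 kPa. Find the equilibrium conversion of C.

Basis: 1 mol C initially; let X = conversion of C. Extent ξ = X.
Species balance: n_C = 1 − X; n_D = 2X.
Total moles n_T = 1 + X.
With p_i = (n_i/n_T)P, Kp = p_D^2 / (p_C).
Setting this equal to 12.9 kPa and taking the physical root (0 < X < 1) gives X = 0.141.

X = 0.141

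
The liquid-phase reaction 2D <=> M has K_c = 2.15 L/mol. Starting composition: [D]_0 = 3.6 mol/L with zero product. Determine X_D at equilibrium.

Let X = conversion of D; extent ξ = 3.6X/2 mol/L.
Concentrations: [D] = 3.6 − 3.6X; [M] = 1.8X.
K_c = [M] / ([D]^2).
Setting equal to 2.15 and solving for X on (0,1) gives X = 0.776.

X = 0.776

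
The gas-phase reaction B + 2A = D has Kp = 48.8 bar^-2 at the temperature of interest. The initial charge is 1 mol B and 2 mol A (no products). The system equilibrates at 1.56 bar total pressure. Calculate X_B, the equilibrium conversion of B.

Basis: 1 mol B initially; let X = conversion of B. Extent ξ = X.
Mole table: n_B = 1 − X; n_A = 2 − 2X; n_D = X.
n_T = Σnᵢ = 3 − 2X.
y_i = n_i/n_T, p_i = y_i·P. Kp = p_D / (p_B p_A^2).
Setting this equal to 48.8 bar^-2 and taking the physical root (0 < X < 1) gives X = 0.856.

X = 0.856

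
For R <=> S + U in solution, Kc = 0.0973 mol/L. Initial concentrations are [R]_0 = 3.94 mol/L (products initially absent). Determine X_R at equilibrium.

X = 0.145

Let X = conversion of R; extent ξ = 3.94·X mol/L.
Concentrations: [R] = 3.94 − 3.94X; [S] = 3.94X; [U] = 3.94X.
Kc = [S] [U] / ([R]).
Equating to 0.0973 mol/L: the physical root is X = 0.145.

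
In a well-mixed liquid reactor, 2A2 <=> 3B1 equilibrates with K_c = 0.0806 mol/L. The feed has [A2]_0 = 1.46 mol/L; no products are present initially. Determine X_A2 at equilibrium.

Let X = conversion of A2; extent ξ = 1.46X/2 mol/L.
Concentrations: [A2] = 1.46 − 1.46X; [B1] = 2.19X.
K_c = [B1]^3 / ([A2]^2).
Equating to 0.0806 mol/L: the physical root is X = 0.216.

X = 0.216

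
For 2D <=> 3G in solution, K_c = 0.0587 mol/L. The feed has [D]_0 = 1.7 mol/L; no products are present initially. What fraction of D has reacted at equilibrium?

Let X = conversion of D; extent ξ = 1.7X/2 mol/L.
Concentrations: [D] = 1.7 − 1.7X; [G] = 2.55X.
K_c = [G]^3 / ([D]^2).
Equating to 0.0587 mol/L: the physical root is X = 0.189.

X = 0.189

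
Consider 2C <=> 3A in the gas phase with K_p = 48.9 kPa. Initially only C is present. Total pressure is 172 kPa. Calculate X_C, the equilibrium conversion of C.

X = 0.348

Let X = conversion of C (basis 1 mol C); extent of reaction ξ = 0.5X.
At extent ξ: n_C = 1 − X; n_A = 1.5X.
Summing: n_T = 1 + 0.5X.
y_i = n_i/n_T, p_i = y_i·P. K_p = p_A^3 / (p_C^2).
This yields a degree-3 equation in X; solving on (0,1), X = 0.348.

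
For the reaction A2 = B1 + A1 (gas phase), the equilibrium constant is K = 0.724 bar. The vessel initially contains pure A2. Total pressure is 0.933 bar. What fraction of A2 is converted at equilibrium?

Basis: 1 mol A2 initially; let X = conversion of A2. Extent ξ = X.
At extent ξ: n_A2 = 1 − X; n_B1 = X; n_A1 = X.
Total moles n_T = 1 + X.
Mole fractions y_i = n_i/n_T; K = p_B1 p_A1 / (p_A2) with p_i = y_i·P.
This yields a degree-2 equation in X; solving on (0,1), X = 0.661.

X = 0.661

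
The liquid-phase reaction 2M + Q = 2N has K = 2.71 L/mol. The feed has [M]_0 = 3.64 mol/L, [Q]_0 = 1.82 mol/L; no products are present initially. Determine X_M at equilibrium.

X = 0.588

Let X = conversion of M; extent ξ = 3.64X/2 mol/L.
Concentrations: [M] = 3.64 − 3.64X; [Q] = 1.82 − 1.82X; [N] = 3.64X.
K = [N]^2 / ([M]^2 [Q]).
Setting equal to 2.71 and solving for X on (0,1) gives X = 0.588.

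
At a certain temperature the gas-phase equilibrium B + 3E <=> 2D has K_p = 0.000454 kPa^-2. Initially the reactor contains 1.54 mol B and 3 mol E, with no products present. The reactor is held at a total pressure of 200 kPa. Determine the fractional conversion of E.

X = 0.655

Take 3 mol E as basis and let X be its fractional conversion, so ξ = X.
At extent ξ: n_B = 1.54 − X; n_E = 3 − 3X; n_D = 2X.
n_T = Σnᵢ = 4.54 − 2X.
y_i = n_i/n_T, p_i = y_i·P. K_p = p_D^2 / (p_B p_E^3).
Substituting and setting equal to 0.000454 kPa^-2 gives a polynomial in X; the root in (0,1) is X = 0.655.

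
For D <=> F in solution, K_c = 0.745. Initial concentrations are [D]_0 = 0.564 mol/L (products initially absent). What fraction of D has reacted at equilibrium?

X = 0.427

Let X = conversion of D; extent ξ = 0.564·X mol/L.
Concentrations: [D] = 0.564 − 0.564X; [F] = 0.564X.
K_c = [F] / ([D]).
Setting equal to 0.745 and solving for X on (0,1) gives X = 0.427.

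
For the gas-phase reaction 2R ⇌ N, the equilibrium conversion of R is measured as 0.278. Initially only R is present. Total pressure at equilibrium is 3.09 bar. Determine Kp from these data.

Let X = conversion of R (basis 1 mol R); extent of reaction ξ = 0.5X.
At extent ξ: n_R = 1 − X; n_N = 0.5X.
Total moles n_T = 1 − 0.5X.
At X = 0.278: n_R = 0.722, n_N = 0.139, n_T = 0.861.
p_i = (n_i/n_T)·P. Kp = p_N / (p_R^2) = 0.0743 bar^-1.

Kp = 0.0743 bar^-1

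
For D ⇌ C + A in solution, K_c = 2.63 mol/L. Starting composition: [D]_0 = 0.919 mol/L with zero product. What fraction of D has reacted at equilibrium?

X = 0.785

Let X = conversion of D; extent ξ = 0.919·X mol/L.
Concentrations: [D] = 0.919 − 0.919X; [C] = 0.919X; [A] = 0.919X.
K_c = [C] [A] / ([D]).
Equating to 2.63 mol/L: the physical root is X = 0.785.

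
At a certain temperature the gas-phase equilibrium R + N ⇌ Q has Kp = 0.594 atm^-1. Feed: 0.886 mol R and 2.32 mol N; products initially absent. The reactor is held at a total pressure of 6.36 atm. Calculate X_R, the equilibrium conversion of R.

X = 0.712

Take 0.886 mol R as basis and let X be its fractional conversion, so ξ = 0.886X.
Species balance: n_R = 0.886 − 0.886X; n_N = 2.32 − 0.886X; n_Q = 0.886X.
Total moles n_T = 3.21 − 0.886X.
With p_i = (n_i/n_T)P, Kp = p_Q / (p_R p_N).
Equating to 0.594 atm^-1 and solving on 0 < X < 1: X = 0.712.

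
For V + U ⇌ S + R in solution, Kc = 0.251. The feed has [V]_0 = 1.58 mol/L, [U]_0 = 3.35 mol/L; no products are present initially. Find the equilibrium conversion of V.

Let X = conversion of V; extent ξ = 1.58·X mol/L.
Concentrations: [V] = 1.58 − 1.58X; [U] = 3.35 − 1.58X; [S] = 1.58X; [R] = 1.58X.
Kc = [S] [R] / ([V] [U]).
This equals 0.251 at X = 0.469 (the root in 0 < X < 1).

X = 0.469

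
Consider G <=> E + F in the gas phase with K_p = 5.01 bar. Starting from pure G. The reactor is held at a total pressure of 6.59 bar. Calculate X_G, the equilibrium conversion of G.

X = 0.657

Basis: 1 mol G initially; let X = conversion of G. Extent ξ = X.
Moles: n_G = 1 − X; n_E = X; n_F = X.
n_T = Σnᵢ = 1 + X.
With p_i = (n_i/n_T)P, K_p = p_E p_F / (p_G).
This yields a degree-2 equation in X; solving on (0,1), X = 0.657.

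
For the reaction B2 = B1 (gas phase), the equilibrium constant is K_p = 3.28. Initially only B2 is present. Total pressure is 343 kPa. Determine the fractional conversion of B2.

Let X = conversion of B2 (basis 1 mol B2); extent of reaction ξ = X.
Moles: n_B2 = 1 − X; n_B1 = X.
Total moles n_T = 1 (Δν = 0, constant).
With p_i = (n_i/n_T)P, K_p = p_B1 / (p_B2).
Setting this equal to 3.28 and taking the physical root (0 < X < 1) gives X = 0.766.

X = 0.766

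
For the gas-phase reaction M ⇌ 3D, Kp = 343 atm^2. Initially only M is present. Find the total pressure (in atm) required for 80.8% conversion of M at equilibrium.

Basis: 1 mol M initially; let X = conversion of M. Extent ξ = X.
At extent ξ: n_M = 1 − X; n_D = 3X.
Total moles n_T = 1 + 2X.
Kp = p_D^3 / (p_M) with p_i = (n_i/n_T)·P.
At X = 0.808: the mole-fraction product g(X) = Π y_i^ν_i = 10.84. Since Kp = g(X)·P^{2}, P = (Kp/g)^(1/2) = (343/10.84)^(1/2) = 5.63 atm.

P = 5.63 atm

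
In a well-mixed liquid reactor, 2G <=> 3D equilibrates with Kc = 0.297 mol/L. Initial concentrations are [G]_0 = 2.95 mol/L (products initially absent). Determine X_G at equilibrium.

X = 0.255

Let X = conversion of G; extent ξ = 2.95X/2 mol/L.
Concentrations: [G] = 2.95 − 2.95X; [D] = 4.43X.
Kc = [D]^3 / ([G]^2).
Setting equal to 0.297 and solving for X on (0,1) gives X = 0.255.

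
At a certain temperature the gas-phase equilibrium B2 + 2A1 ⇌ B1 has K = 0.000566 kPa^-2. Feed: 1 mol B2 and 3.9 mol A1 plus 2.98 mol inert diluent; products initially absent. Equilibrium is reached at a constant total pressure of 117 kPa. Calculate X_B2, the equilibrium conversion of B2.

Take 1 mol B2 as basis and let X be its fractional conversion, so ξ = X.
Moles: n_B2 = 1 − X; n_A1 = 3.9 − 2X; n_B1 = X; n_I = 2.98 (inert).
n_T = Σnᵢ = 7.88 − 2X.
y_i = n_i/n_T, p_i = y_i·P. K = p_B1 / (p_B2 p_A1^2).
This yields a degree-3 equation in X; solving on (0,1), X = 0.566.

X = 0.566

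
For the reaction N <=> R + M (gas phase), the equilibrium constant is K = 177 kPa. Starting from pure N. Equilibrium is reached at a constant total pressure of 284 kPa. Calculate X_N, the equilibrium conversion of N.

X = 0.620

Basis: 1 mol N initially; let X = conversion of N. Extent ξ = X.
Species balance: n_N = 1 − X; n_R = X; n_M = X.
n_T = Σnᵢ = 1 + X.
Mole fractions y_i = n_i/n_T; K = p_R p_M / (p_N) with p_i = y_i·P.
Setting this equal to 177 kPa and taking the physical root (0 < X < 1) gives X = 0.620.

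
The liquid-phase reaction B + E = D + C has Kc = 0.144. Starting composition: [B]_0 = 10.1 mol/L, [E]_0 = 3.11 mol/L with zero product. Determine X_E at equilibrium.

Let X = conversion of E; extent ξ = 3.11·X mol/L.
Concentrations: [B] = 10.1 − 3.11X; [E] = 3.11 − 3.11X; [D] = 3.11X; [C] = 3.11X.
Kc = [D] [C] / ([B] [E]).
Equating to 0.144: the physical root is X = 0.464.

X = 0.464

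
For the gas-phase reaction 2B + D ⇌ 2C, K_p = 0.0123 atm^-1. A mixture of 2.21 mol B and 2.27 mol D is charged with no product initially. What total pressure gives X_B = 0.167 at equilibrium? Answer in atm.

Take 2.21 mol B as basis and let X be its fractional conversion, so ξ = 1.1X.
At extent ξ: n_B = 2.21 − 2.21X; n_D = 2.27 − 1.1X; n_C = 2.21X.
Summing: n_T = 4.48 − 1.1X.
K_p = p_C^2 / (p_B^2 p_D) with p_i = (n_i/n_T)·P.
At X = 0.167: the mole-fraction product g(X) = Π y_i^ν_i = 0.08278. Since K_p = g(X)·P^{-1}, P = (g/K_p)^(1/1) = (0.08278/0.0123)^(1/1) = 6.73 atm.

P = 6.73 atm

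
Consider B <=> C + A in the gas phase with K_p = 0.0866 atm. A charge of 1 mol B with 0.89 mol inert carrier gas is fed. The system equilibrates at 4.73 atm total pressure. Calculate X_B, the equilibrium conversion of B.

Basis: 1 mol B initially; let X = conversion of B. Extent ξ = X.
Species balance: n_B = 1 − X; n_C = X; n_A = X; n_I = 0.89 (inert).
Total moles n_T = 1.89 + X.
With p_i = (n_i/n_T)P, K_p = p_C p_A / (p_B).
This yields a degree-2 equation in X; solving on (0,1), X = 0.177.

X = 0.177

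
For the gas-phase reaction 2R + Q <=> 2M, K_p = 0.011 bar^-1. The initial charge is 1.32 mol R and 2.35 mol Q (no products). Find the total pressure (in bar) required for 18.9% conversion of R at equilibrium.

P = 7.87 bar

Take 1.32 mol R as basis and let X be its fractional conversion, so ξ = 0.66X.
Moles: n_R = 1.32 − 1.32X; n_Q = 2.35 − 0.66X; n_M = 1.32X.
Total moles n_T = 3.67 − 0.66X.
K_p = p_M^2 / (p_R^2 p_Q) with p_i = (n_i/n_T)·P.
At X = 0.189: the mole-fraction product g(X) = Π y_i^ν_i = 0.08653. Since K_p = g(X)·P^{-1}, P = (g/K_p)^(1/1) = (0.08653/0.011)^(1/1) = 7.87 bar.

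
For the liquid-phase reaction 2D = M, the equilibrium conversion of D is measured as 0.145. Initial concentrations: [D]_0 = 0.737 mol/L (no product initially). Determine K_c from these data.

Let X = conversion of D.
Concentrations: [D] = 0.737 − 0.737X; [M] = 0.368X.
At X = 0.145: [D] = 0.63, [M] = 0.0534.
K_c = [M] / ([D]^2) = 0.135 L/mol.

K_c = 0.135 L/mol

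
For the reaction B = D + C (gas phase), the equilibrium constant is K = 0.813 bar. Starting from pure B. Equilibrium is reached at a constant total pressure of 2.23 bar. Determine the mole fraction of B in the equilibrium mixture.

Basis: 1 mol B initially; let X = conversion of B. Extent ξ = X.
Moles: n_B = 1 − X; n_D = X; n_C = X.
Summing: n_T = 1 + X.
y_i = n_i/n_T, p_i = y_i·P. K = p_D p_C / (p_B).
This yields a degree-2 equation in X; solving on (0,1), X = 0.517.
Then n_B = 0.483, n_T = 1.52, so y_B = 0.318.

y_B = 0.318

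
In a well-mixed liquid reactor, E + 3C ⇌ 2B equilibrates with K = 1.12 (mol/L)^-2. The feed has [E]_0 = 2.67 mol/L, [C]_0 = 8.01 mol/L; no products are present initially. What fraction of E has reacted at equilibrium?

Let X = conversion of E; extent ξ = 2.67·X mol/L.
Concentrations: [E] = 2.67 − 2.67X; [C] = 8.01 − 8.01X; [B] = 5.34X.
K = [B]^2 / ([E] [C]^3).
Solving K = 1.12 for X ∈ (0,1): X = 0.693.

X = 0.693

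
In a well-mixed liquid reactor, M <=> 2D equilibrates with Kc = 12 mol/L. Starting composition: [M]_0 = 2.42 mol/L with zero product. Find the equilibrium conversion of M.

Let X = conversion of M; extent ξ = 2.42·X mol/L.
Concentrations: [M] = 2.42 − 2.42X; [D] = 4.84X.
Kc = [D]^2 / ([M]).
This equals 12 at X = 0.654 (the root in 0 < X < 1).

X = 0.654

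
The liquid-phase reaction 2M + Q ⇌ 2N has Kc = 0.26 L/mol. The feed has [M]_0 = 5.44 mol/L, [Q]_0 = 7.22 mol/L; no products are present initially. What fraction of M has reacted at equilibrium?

Let X = conversion of M; extent ξ = 5.44X/2 mol/L.
Concentrations: [M] = 5.44 − 5.44X; [Q] = 7.22 − 2.72X; [N] = 5.44X.
Kc = [N]^2 / ([M]^2 [Q]).
Equating to 0.26 L/mol: the physical root is X = 0.550.

X = 0.550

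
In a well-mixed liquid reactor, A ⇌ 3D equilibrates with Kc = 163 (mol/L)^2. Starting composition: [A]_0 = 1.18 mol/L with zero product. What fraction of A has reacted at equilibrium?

X = 0.856

Let X = conversion of A; extent ξ = 1.18·X mol/L.
Concentrations: [A] = 1.18 − 1.18X; [D] = 3.54X.
Kc = [D]^3 / ([A]).
Setting equal to 163 and solving for X on (0,1) gives X = 0.856.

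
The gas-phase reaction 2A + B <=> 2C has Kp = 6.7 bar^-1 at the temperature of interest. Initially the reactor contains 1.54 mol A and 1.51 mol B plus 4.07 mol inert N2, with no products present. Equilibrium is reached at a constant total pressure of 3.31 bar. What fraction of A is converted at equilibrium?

X = 0.648

Take 1.54 mol A as basis and let X be its fractional conversion, so ξ = 0.77X.
Species balance: n_A = 1.54 − 1.54X; n_B = 1.51 − 0.77X; n_C = 1.54X; n_I = 4.07 (inert).
Summing: n_T = 7.12 − 0.77X.
y_i = n_i/n_T, p_i = y_i·P. Kp = p_C^2 / (p_A^2 p_B).
This yields a degree-3 equation in X; solving on (0,1), X = 0.648.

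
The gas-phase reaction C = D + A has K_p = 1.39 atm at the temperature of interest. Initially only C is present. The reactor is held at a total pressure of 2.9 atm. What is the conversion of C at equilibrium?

X = 0.569

Basis: 1 mol C initially; let X = conversion of C. Extent ξ = X.
Mole table: n_C = 1 − X; n_D = X; n_A = X.
Total moles n_T = 1 + X.
y_i = n_i/n_T, p_i = y_i·P. K_p = p_D p_A / (p_C).
Equating to 1.39 atm and solving on 0 < X < 1: X = 0.569.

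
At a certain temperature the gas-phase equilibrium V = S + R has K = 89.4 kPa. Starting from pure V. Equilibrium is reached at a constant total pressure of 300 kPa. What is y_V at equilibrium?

Let X = conversion of V (basis 1 mol V); extent of reaction ξ = X.
Moles: n_V = 1 − X; n_S = X; n_R = X.
n_T = Σnᵢ = 1 + X.
With p_i = (n_i/n_T)P, K = p_S p_R / (p_V).
Substituting and setting equal to 89.4 kPa gives a polynomial in X; the root in (0,1) is X = 0.479.
Then n_V = 0.521, n_T = 1.48, so y_V = 0.352.

y_V = 0.352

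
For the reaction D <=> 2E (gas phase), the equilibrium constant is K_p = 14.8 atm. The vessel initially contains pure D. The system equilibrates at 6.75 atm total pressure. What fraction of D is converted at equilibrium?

Take 1 mol D as basis and let X be its fractional conversion, so ξ = X.
At extent ξ: n_D = 1 − X; n_E = 2X.
Summing: n_T = 1 + X.
With p_i = (n_i/n_T)P, K_p = p_E^2 / (p_D).
This yields a degree-2 equation in X; solving on (0,1), X = 0.595.

X = 0.595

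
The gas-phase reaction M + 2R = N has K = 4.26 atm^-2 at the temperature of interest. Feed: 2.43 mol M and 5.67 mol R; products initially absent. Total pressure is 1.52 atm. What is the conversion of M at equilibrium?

X = 0.698

Take 2.43 mol M as basis and let X be its fractional conversion, so ξ = 2.43X.
Moles: n_M = 2.43 − 2.43X; n_R = 5.67 − 4.86X; n_N = 2.43X.
Summing: n_T = 8.1 − 4.86X.
With p_i = (n_i/n_T)P, K = p_N / (p_M p_R^2).
Substituting and setting equal to 4.26 atm^-2 gives a polynomial in X; the root in (0,1) is X = 0.698.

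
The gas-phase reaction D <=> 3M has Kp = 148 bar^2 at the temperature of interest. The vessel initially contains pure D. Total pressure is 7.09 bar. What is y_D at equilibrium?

y_D = 0.184

Take 1 mol D as basis and let X be its fractional conversion, so ξ = X.
At extent ξ: n_D = 1 − X; n_M = 3X.
Total moles n_T = 1 + 2X.
With p_i = (n_i/n_T)P, Kp = p_M^3 / (p_D).
Substituting and setting equal to 148 bar^2 gives a polynomial in X; the root in (0,1) is X = 0.596.
Then n_D = 0.404, n_T = 2.19, so y_D = 0.184.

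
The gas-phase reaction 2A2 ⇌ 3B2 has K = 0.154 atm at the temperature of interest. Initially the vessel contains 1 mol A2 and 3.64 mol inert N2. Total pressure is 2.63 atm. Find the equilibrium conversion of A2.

X = 0.333

Let X = conversion of A2 (basis 1 mol A2); extent of reaction ξ = 0.5X.
Species balance: n_A2 = 1 − X; n_B2 = 1.5X; n_I = 3.64 (inert).
Total moles n_T = 4.64 + 0.5X.
With p_i = (n_i/n_T)P, K = p_B2^3 / (p_A2^2).
Substituting and setting equal to 0.154 atm gives a polynomial in X; the root in (0,1) is X = 0.333.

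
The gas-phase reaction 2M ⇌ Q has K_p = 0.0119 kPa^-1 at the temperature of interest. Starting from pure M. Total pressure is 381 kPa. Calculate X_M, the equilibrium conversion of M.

X = 0.771

Take 1 mol M as basis and let X be its fractional conversion, so ξ = 0.5X.
At extent ξ: n_M = 1 − X; n_Q = 0.5X.
Total moles n_T = 1 − 0.5X.
y_i = n_i/n_T, p_i = y_i·P. K_p = p_Q / (p_M^2).
Setting this equal to 0.0119 kPa^-1 and taking the physical root (0 < X < 1) gives X = 0.771.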